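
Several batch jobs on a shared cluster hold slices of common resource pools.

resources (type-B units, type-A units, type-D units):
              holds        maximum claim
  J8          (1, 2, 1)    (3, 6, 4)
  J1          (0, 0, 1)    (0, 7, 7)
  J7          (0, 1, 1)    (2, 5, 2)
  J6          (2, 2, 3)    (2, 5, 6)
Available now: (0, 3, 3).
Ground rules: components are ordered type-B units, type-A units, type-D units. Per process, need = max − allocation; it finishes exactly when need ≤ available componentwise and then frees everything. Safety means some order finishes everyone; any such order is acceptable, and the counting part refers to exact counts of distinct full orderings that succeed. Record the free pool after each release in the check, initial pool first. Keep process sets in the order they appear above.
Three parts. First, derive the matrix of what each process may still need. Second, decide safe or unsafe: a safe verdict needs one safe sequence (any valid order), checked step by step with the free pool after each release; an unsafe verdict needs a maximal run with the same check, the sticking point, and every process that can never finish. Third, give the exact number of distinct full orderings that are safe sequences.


(1) Outstanding need per process (order type-B units, type-A units, type-D units):
  J8: (2, 4, 3)
  J1: (0, 7, 6)
  J7: (2, 4, 1)
  J6: (0, 3, 3)
(2) SAFE. One safe sequence: J6, J8, J7, J1.
Key observation: J6 marks the first exact bind of the order: its need (0, 3, 3) fits the free (0, 3, 3) with zero slack on a requested resource.
Verifying each step:
  pool = (0, 3, 3)
  J6 needs (0, 3, 3) <= (0, 3, 3) -> finishes; pool += (2, 2, 3) = (2, 5, 6)
  J8 needs (2, 4, 3) <= (2, 5, 6) -> finishes; pool += (1, 2, 1) = (3, 7, 7)
  J7 needs (2, 4, 1) <= (3, 7, 7) -> finishes; pool += (0, 1, 1) = (3, 8, 8)
  J1 needs (0, 7, 6) <= (3, 8, 8) -> finishes; pool += (0, 0, 1) = (3, 8, 9)
(3) Exactly 3 of the possible complete orderings are safe sequences.


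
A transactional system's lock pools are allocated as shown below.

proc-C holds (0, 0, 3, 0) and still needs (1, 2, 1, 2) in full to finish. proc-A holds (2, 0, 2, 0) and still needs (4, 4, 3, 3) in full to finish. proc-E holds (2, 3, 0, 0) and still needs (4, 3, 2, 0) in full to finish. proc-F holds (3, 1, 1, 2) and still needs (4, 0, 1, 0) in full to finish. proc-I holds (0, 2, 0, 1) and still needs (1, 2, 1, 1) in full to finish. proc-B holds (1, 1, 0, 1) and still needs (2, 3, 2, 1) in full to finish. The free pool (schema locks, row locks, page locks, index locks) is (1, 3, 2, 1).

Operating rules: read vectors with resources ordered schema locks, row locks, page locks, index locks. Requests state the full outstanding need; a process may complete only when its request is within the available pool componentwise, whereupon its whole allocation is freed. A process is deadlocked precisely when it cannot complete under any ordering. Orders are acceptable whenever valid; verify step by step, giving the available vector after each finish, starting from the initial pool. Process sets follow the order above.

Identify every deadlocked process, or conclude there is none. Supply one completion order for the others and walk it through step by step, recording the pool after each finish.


The deadlocked set is proc-A, proc-E, proc-F and proc-B.
Key observation: once proc-I, proc-C finish, the pool peaks at (1, 5, 5, 2) — and every remaining process still needs more schema locks than that.
A valid finishing order for the others: proc-I, proc-C. Check, step by step:
  pool = (1, 3, 2, 1)
  proc-I needs (1, 2, 1, 1) <= (1, 3, 2, 1) -> finishes; pool += (0, 2, 0, 1) = (1, 5, 2, 2)
  proc-C needs (1, 2, 1, 2) <= (1, 5, 2, 2) -> finishes; pool += (0, 0, 3, 0) = (1, 5, 5, 2)
The blocked processes can never fit:
  proc-A cannot run: need (4, 4, 3, 3) vs free (1, 5, 5, 2) (insufficient schema locks and index locks)
  proc-E cannot run: need (4, 3, 2, 0) vs free (1, 5, 5, 2) (insufficient schema locks)
  proc-F cannot run: need (4, 0, 1, 0) vs free (1, 5, 5, 2) (insufficient schema locks)
  proc-B cannot run: need (2, 3, 2, 1) vs free (1, 5, 5, 2) (insufficient schema locks)


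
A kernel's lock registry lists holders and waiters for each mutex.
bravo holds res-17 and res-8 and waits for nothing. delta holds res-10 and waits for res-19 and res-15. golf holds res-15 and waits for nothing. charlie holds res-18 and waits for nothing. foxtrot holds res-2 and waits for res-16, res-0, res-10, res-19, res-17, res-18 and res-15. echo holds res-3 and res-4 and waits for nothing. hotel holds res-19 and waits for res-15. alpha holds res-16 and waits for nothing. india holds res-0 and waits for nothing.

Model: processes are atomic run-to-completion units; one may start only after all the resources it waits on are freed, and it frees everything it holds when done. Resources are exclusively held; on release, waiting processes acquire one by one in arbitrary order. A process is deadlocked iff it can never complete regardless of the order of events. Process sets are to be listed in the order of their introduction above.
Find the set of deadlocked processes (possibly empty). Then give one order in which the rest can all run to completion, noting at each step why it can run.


The deadlocked set is empty.
Key observation: the wait relation is loop-free; peeling off processes with no waits unwinds the whole state.
A valid finishing order for the others: golf, india, echo, hotel, charlie, bravo, alpha, delta, foxtrot.
Step-by-step check:
  golf waits on nothing -> runs at once and releases res-15
  india waits on nothing -> runs at once and releases res-0
  echo waits on nothing -> runs at once and releases res-3 and res-4
  hotel waits on res-15 — all released -> runs and releases res-19
  charlie waits on nothing -> runs at once and releases res-18
  bravo waits on nothing -> runs at once and releases res-17 and res-8
  alpha waits on nothing -> runs at once and releases res-16
  delta waits on res-19 and res-15 — all released -> runs and releases res-10
  foxtrot waits on res-16, res-0, res-10, res-19, res-17, res-18 and res-15 — all released -> runs and releases res-2


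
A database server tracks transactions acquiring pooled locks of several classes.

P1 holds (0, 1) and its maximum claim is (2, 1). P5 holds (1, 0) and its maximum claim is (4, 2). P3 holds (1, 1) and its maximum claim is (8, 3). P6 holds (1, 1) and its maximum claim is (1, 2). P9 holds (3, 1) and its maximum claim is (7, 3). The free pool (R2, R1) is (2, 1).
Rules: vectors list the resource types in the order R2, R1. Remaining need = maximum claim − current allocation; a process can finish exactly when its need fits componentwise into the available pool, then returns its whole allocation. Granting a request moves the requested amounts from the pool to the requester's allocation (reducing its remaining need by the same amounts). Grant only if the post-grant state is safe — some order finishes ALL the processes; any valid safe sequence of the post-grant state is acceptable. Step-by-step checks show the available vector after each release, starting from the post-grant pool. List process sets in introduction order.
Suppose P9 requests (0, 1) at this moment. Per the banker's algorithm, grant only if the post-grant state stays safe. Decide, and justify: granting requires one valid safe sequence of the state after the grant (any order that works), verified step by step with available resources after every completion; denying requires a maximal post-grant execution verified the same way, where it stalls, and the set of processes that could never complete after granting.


GRANT. The post-grant state is safe; one safe sequence: P1, P6, P5, P9, P3.
Key observation: granting shrinks the pool to (2, 0), yet P1 still fits and the chain goes through.
Step-by-step check of the post-grant state:
  pool = (2, 0)
  P1: need (2, 0) fits (2, 0); releases (0, 1), pool now (2, 1)
  P6: need (0, 1) fits (2, 1); releases (1, 1), pool now (3, 2)
  P5: need (3, 2) fits (3, 2); releases (1, 0), pool now (4, 2)
  P9: need (4, 1) fits (4, 2); releases (3, 2), pool now (7, 4)
  P3: need (7, 2) fits (7, 4); releases (1, 1), pool now (8, 5)


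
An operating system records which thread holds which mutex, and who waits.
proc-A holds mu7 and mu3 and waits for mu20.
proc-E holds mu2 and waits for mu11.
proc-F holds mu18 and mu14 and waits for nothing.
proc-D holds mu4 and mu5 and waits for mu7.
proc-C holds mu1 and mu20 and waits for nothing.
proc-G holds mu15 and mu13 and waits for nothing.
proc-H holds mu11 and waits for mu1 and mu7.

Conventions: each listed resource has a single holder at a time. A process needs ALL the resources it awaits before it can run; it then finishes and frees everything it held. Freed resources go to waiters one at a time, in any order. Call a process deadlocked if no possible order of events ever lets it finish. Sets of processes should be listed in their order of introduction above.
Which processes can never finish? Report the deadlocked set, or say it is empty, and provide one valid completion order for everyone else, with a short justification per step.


Nothing here is deadlocked.
Key observation: all waits point, directly or indirectly, at processes that can finish, so nothing is permanently blocked.
The rest can finish in the order proc-C, proc-G, proc-F, proc-A, proc-H, proc-E, proc-D.
Verifying each step:
  run proc-C (it waits on nothing); releases mu1 and mu20
  run proc-G (it waits on nothing); releases mu15 and mu13
  run proc-F (it waits on nothing); releases mu18 and mu14
  proc-A waits on mu20 — all released -> runs and releases mu7 and mu3
  proc-H waits on mu1 and mu7 — all released -> runs and releases mu11
  proc-E waits on mu11 — all released -> runs and releases mu2
  proc-D waits on mu7 — all released -> runs and releases mu4 and mu5


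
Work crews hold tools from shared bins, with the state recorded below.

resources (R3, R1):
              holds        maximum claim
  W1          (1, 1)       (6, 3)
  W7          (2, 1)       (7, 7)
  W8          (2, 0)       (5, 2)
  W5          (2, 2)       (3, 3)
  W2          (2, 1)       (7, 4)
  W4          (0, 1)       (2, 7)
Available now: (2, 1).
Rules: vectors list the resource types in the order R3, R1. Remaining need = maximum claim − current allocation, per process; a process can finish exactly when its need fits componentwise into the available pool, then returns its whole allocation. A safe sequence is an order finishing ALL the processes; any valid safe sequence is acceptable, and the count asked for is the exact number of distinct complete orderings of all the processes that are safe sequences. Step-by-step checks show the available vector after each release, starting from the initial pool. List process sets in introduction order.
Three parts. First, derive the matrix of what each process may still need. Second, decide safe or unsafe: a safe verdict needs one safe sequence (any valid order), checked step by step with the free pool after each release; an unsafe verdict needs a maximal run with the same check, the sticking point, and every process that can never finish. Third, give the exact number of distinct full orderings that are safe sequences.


(1) Remaining need (order R3, R1):
  W1: (5, 2)
  W7: (5, 6)
  W8: (3, 2)
  W5: (1, 1)
  W2: (5, 3)
  W4: (2, 6)
(2) UNSAFE.
Key observation: once W5, W8, W1, W2 finish, the pool peaks at (9, 5) — and every remaining process still needs more R1 than that.
Going as far as possible: W5, W8, W1, W2; after that, nothing fits. Check, step by step:
  pool = (2, 1)
  W5 needs (1, 1) <= (2, 1) -> finishes; pool += (2, 2) = (4, 3)
  W8 needs (3, 2) <= (4, 3) -> finishes; pool += (2, 0) = (6, 3)
  W1 needs (5, 2) <= (6, 3) -> finishes; pool += (1, 1) = (7, 4)
  W2 needs (5, 3) <= (7, 4) -> finishes; pool += (2, 1) = (9, 5)
  W7 cannot run: need (5, 6) vs free (9, 5) (insufficient R1)
  W4 cannot run: need (2, 6) vs free (9, 5) (insufficient R1)
Never able to finish: W7 and W4.
(3) The exact count: 0 of the possible complete orderings are safe sequences.


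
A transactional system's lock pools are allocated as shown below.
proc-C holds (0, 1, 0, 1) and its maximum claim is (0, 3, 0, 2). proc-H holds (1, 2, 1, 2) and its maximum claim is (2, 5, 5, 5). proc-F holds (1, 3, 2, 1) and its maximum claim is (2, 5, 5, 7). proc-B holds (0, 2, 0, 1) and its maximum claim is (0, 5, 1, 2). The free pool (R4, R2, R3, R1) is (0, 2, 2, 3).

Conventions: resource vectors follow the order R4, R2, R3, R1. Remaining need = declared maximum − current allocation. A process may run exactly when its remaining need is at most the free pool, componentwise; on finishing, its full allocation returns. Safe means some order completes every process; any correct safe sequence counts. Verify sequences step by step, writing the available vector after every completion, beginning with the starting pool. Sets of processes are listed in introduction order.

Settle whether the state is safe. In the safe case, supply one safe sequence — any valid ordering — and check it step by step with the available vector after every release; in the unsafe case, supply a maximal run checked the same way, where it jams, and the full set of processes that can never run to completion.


The state is UNSAFE.
Key observation: R4 is the bottleneck — with proc-C, proc-B done the pool holds (0, 5, 2, 5), short of every remaining need.
Going as far as possible: proc-C, proc-B; after that, nothing fits. Verifying each step:
  pool = (0, 2, 2, 3)
  run proc-C (needs (0, 2, 0, 1), free (0, 2, 2, 3)); after release of (0, 1, 0, 1) the pool is (0, 3, 2, 4)
  run proc-B (needs (0, 3, 1, 1), free (0, 3, 2, 4)); after release of (0, 2, 0, 1) the pool is (0, 5, 2, 5)
  blocked: proc-H wants (1, 3, 4, 3), pool (0, 5, 2, 5) — not enough R4 and R3
  blocked: proc-F wants (1, 2, 3, 6), pool (0, 5, 2, 5) — not enough R4, R3 and R1
Permanently blocked: proc-H and proc-F.


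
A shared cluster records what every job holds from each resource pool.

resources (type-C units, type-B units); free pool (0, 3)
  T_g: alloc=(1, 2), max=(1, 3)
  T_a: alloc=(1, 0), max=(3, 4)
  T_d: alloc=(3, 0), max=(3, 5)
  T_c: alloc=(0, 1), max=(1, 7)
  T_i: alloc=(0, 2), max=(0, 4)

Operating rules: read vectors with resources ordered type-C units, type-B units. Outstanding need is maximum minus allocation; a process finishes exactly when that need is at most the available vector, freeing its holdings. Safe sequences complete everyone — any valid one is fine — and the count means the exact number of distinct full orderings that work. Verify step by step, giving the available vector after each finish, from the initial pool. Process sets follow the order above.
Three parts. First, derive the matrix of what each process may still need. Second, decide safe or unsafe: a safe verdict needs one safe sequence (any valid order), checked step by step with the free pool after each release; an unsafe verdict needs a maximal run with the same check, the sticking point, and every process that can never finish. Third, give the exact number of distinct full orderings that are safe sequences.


(1) Need matrix, components ordered type-C units, type-B units:
  T_g: (0, 1)
  T_a: (2, 4)
  T_d: (0, 5)
  T_c: (1, 6)
  T_i: (0, 2)
(2) SAFE — a valid safe sequence is T_i, T_d, T_a, T_g, T_c.
Key observation: at T_d the run first touches a limit — (0, 5) against (0, 5), exact on a resource it actually requests.
Verifying each step:
  pool = (0, 3)
  T_i: need (0, 2) fits (0, 3); releases (0, 2), pool now (0, 5)
  T_d: need (0, 5) fits (0, 5); releases (3, 0), pool now (3, 5)
  T_a: need (2, 4) fits (3, 5); releases (1, 0), pool now (4, 5)
  T_g: need (0, 1) fits (4, 5); releases (1, 2), pool now (5, 7)
  T_c: need (1, 6) fits (5, 7); releases (0, 1), pool now (5, 8)
(3) Precisely 12 of the possible complete orderings are safe sequences.


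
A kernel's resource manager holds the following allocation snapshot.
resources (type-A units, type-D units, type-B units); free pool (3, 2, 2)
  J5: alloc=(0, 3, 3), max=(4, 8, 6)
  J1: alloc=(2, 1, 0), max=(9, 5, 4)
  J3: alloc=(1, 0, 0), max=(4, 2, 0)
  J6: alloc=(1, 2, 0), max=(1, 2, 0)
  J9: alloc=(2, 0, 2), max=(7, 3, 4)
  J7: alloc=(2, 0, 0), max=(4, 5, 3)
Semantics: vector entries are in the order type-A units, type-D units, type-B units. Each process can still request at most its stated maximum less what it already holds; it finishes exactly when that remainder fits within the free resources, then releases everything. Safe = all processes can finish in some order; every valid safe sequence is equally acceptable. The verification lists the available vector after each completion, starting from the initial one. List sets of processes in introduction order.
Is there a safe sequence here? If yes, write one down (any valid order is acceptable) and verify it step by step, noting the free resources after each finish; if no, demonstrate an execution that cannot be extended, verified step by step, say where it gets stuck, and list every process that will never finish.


SAFE. One safe sequence: J6, J3, J9, J1, J7, J5.
Key observation: reading the order forward, J9 is the first process whose need (5, 3, 2) meets the free pool (5, 4, 2) exactly on a resource it requests.
Walking it through:
  pool = (3, 2, 2)
  run J6 (needs (0, 0, 0), free (3, 2, 2)); after release of (1, 2, 0) the pool is (4, 4, 2)
  run J3 (needs (3, 2, 0), free (4, 4, 2)); after release of (1, 0, 0) the pool is (5, 4, 2)
  run J9 (needs (5, 3, 2), free (5, 4, 2)); after release of (2, 0, 2) the pool is (7, 4, 4)
  run J1 (needs (7, 4, 4), free (7, 4, 4)); after release of (2, 1, 0) the pool is (9, 5, 4)
  run J7 (needs (2, 5, 3), free (9, 5, 4)); after release of (2, 0, 0) the pool is (11, 5, 4)
  run J5 (needs (4, 5, 3), free (11, 5, 4)); after release of (0, 3, 3) the pool is (11, 8, 7)


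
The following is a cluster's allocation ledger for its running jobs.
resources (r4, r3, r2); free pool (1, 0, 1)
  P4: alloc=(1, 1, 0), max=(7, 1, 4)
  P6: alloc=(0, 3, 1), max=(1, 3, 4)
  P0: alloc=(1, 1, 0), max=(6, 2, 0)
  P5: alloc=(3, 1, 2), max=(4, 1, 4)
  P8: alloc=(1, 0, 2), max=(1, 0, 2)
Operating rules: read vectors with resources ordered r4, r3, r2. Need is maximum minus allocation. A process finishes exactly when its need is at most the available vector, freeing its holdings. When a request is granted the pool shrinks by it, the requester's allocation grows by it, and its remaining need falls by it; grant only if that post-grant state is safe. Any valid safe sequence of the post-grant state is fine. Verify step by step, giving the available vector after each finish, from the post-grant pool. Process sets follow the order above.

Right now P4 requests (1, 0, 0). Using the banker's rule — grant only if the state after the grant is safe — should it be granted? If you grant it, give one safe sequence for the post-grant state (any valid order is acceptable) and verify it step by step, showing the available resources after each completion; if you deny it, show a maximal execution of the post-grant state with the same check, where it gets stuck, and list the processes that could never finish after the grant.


DENY: after the grant no complete ordering would exist.
Key observation: after P8, P5, P6 complete, (4, 4, 6) is the best the pool ever gets, yet each leftover process wants more r4.
After a pretend grant, a maximal execution: P8, P5, P6 — then nothing else fits. Verifying each step:
  pool = (0, 0, 1)
  P8 needs (0, 0, 0) <= (0, 0, 1) -> finishes; pool += (1, 0, 2) = (1, 0, 3)
  P5 needs (1, 0, 2) <= (1, 0, 3) -> finishes; pool += (3, 1, 2) = (4, 1, 5)
  P6 needs (1, 0, 3) <= (4, 1, 5) -> finishes; pool += (0, 3, 1) = (4, 4, 6)
  blocked: P4 wants (5, 0, 4), pool (4, 4, 6) — not enough r4
  blocked: P0 wants (5, 1, 0), pool (4, 4, 6) — not enough r4
Processes that could never finish after the grant: P4 and P0.


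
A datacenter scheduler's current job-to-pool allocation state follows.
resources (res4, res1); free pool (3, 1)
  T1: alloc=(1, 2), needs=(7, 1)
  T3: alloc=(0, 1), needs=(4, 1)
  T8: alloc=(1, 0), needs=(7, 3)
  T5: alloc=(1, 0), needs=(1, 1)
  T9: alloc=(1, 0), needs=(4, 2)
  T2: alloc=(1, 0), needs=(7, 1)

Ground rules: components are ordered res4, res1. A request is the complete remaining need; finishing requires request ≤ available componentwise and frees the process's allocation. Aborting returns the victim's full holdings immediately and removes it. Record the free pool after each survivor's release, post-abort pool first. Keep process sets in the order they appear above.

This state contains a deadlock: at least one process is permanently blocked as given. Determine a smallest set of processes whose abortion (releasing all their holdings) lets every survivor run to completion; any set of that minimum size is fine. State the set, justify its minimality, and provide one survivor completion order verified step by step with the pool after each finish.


The answer: abort T1 and T8.
Key observation: the returned (2, 2) from T1 and T8 is what brings T2 — unrunnable before, under any order — into play at step 4.
Minimality, checking each single-abort alternative: T1 alone leaves T8 blocked (short on res4); T3 alone leaves T1 blocked (short on res4); T8 alone leaves T1 blocked (short on res4); T5 alone leaves T1 blocked (short on res4); T9 alone leaves T1 blocked (short on res4); T2 alone leaves T1 blocked (short on res4).
The survivors complete as T3, T9, T5, T2. Walking it through (starting from the post-abort pool):
  pool = (5, 3)
  T3 needs (4, 1) <= (5, 3) -> finishes; pool += (0, 1) = (5, 4)
  T9 needs (4, 2) <= (5, 4) -> finishes; pool += (1, 0) = (6, 4)
  T5 needs (1, 1) <= (6, 4) -> finishes; pool += (1, 0) = (7, 4)
  T2 needs (7, 1) <= (7, 4) -> finishes; pool += (1, 0) = (8, 4)


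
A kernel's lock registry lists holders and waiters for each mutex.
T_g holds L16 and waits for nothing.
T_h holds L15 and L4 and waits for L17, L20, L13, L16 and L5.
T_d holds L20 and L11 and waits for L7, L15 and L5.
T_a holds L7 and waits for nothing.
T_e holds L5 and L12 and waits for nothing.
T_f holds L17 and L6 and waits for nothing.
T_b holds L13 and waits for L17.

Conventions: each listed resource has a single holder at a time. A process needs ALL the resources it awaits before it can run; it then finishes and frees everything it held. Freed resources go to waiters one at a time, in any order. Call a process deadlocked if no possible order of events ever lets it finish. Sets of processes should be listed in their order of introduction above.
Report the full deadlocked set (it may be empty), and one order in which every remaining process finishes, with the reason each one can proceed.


The deadlocked set is T_h and T_d.
Key observation: nobody on the ring T_h -> T_d -> T_h can start until another member finishes, which never happens; no other process is dragged down with it.
The rest can finish in the order T_a, T_g, T_f, T_b, T_e.
Verifying each step:
  T_a: no waits; runs immediately, freeing L7
  T_g: no waits; runs immediately, freeing L16
  T_f: no waits; runs immediately, freeing L17 and L6
  run T_b (all its waits — L17 — are resolved); releases L13
  T_e: no waits; runs immediately, freeing L5 and L12


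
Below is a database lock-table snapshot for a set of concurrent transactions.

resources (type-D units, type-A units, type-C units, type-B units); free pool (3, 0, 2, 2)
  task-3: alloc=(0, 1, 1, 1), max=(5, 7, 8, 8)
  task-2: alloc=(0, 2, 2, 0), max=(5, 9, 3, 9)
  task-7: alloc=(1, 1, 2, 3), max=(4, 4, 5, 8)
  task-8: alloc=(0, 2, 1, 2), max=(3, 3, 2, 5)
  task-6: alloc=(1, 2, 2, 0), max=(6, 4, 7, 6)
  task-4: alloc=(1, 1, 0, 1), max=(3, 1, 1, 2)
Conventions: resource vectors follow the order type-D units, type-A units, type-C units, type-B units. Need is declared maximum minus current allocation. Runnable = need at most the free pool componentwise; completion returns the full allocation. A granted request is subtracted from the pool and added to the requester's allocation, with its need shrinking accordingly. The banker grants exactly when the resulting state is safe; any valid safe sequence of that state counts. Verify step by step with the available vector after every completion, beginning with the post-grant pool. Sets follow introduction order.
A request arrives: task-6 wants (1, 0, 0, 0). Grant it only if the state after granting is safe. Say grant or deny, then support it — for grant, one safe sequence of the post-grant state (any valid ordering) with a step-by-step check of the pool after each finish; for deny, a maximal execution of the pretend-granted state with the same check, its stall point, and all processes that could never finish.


GRANT. The post-grant state is safe; one safe sequence: task-4, task-8, task-7, task-6, task-3, task-2.
Key observation: post-grant, (2, 0, 2, 2) remains, and an order beginning with task-4 completes everyone.
Verifying the post-grant state step by step:
  pool = (2, 0, 2, 2)
  task-4: need (2, 0, 1, 1) fits (2, 0, 2, 2); releases (1, 1, 0, 1), pool now (3, 1, 2, 3)
  task-8: need (3, 1, 1, 3) fits (3, 1, 2, 3); releases (0, 2, 1, 2), pool now (3, 3, 3, 5)
  task-7: need (3, 3, 3, 5) fits (3, 3, 3, 5); releases (1, 1, 2, 3), pool now (4, 4, 5, 8)
  task-6: need (4, 2, 5, 6) fits (4, 4, 5, 8); releases (2, 2, 2, 0), pool now (6, 6, 7, 8)
  task-3: need (5, 6, 7, 7) fits (6, 6, 7, 8); releases (0, 1, 1, 1), pool now (6, 7, 8, 9)
  task-2: need (5, 7, 1, 9) fits (6, 7, 8, 9); releases (0, 2, 2, 0), pool now (6, 9, 10, 9)


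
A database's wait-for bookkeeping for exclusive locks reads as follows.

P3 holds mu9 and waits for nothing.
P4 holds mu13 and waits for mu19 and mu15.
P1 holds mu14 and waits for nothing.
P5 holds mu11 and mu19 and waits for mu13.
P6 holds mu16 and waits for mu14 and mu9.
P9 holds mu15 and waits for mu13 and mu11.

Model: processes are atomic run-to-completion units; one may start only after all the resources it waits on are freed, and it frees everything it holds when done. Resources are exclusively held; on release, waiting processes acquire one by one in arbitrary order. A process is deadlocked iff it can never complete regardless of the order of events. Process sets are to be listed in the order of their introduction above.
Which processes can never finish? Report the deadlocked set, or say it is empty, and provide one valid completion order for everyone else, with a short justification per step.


Deadlocked set: P4, P5 and P9.
Key observation: P4 -> P5 -> P4 is a circular wait — nothing in it can go first; P9 is caught in further circular waits.
One completion order for the rest: P3, P1, P6.
Walking it through:
  P3 waits on nothing -> runs at once and releases mu9
  P1 waits on nothing -> runs at once and releases mu14
  P6 waits on mu14 and mu9 — all released -> runs and releases mu16


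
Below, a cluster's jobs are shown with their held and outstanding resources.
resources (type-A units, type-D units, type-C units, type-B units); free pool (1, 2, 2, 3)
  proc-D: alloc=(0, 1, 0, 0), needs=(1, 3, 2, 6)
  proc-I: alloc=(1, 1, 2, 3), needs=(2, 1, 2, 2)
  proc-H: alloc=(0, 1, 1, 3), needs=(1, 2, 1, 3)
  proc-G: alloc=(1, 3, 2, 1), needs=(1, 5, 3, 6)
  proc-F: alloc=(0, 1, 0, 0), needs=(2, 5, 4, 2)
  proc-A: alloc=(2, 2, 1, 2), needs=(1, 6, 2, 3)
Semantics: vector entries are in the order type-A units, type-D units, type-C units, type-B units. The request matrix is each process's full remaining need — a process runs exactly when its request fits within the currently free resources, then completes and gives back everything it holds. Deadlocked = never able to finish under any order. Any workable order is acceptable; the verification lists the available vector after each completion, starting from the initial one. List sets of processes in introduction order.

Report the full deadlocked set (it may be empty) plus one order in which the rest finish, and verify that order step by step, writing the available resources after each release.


Deadlocked set: proc-I, proc-G, proc-F and proc-A.
Key observation: after proc-H, proc-D the pool peaks at (1, 4, 3, 6), and each blocked process is short somewhere: proc-I on type-A units; proc-G on type-D units; proc-F on type-A units, type-D units, type-C units; proc-A on type-D units.
A valid finishing order for the others: proc-H, proc-D. Verifying each step:
  pool = (1, 2, 2, 3)
  proc-H needs (1, 2, 1, 3) <= (1, 2, 2, 3) -> finishes; pool += (0, 1, 1, 3) = (1, 3, 3, 6)
  proc-D needs (1, 3, 2, 6) <= (1, 3, 3, 6) -> finishes; pool += (0, 1, 0, 0) = (1, 4, 3, 6)
None of the blocked processes ever fits:
  proc-I still needs (2, 1, 2, 2) but only (1, 4, 3, 6) is free — short on type-A units
  proc-G still needs (1, 5, 3, 6) but only (1, 4, 3, 6) is free — short on type-D units
  proc-F still needs (2, 5, 4, 2) but only (1, 4, 3, 6) is free — short on type-A units, type-D units and type-C units
  proc-A still needs (1, 6, 2, 3) but only (1, 4, 3, 6) is free — short on type-D units


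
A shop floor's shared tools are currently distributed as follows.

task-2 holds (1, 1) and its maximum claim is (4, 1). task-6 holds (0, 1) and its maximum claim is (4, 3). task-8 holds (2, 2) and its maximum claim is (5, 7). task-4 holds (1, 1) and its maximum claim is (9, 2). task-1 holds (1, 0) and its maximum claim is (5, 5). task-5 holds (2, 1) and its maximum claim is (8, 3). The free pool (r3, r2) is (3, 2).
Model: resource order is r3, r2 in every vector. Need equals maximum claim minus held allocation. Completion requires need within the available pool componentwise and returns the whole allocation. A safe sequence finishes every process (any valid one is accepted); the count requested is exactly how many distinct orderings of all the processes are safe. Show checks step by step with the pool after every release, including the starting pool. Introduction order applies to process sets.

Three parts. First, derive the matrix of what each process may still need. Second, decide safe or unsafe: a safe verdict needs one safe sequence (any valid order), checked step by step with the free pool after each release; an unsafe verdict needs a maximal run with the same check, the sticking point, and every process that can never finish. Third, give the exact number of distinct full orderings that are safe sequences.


(1) Outstanding need per process (order r3, r2):
  task-2: (3, 0)
  task-6: (4, 2)
  task-8: (3, 5)
  task-4: (8, 1)
  task-1: (4, 5)
  task-5: (6, 2)
(2) The state is UNSAFE.
Key observation: after task-2, task-6 the pool peaks at (4, 4), and each blocked process is short somewhere: task-8 on r2; task-4 on r3; task-1 on r2; task-5 on r3.
Going as far as possible: task-2, task-6; after that, nothing fits. Check, step by step:
  pool = (3, 2)
  task-2: need (3, 0) fits (3, 2); releases (1, 1), pool now (4, 3)
  task-6: need (4, 2) fits (4, 3); releases (0, 1), pool now (4, 4)
  task-8 cannot run: need (3, 5) vs free (4, 4) (insufficient r2)
  task-4 cannot run: need (8, 1) vs free (4, 4) (insufficient r3)
  task-1 cannot run: need (4, 5) vs free (4, 4) (insufficient r2)
  task-5 cannot run: need (6, 2) vs free (4, 4) (insufficient r3)
Processes that can never finish: task-8, task-4, task-1 and task-5.
(3) Exactly 0 of the possible complete orderings are safe sequences.


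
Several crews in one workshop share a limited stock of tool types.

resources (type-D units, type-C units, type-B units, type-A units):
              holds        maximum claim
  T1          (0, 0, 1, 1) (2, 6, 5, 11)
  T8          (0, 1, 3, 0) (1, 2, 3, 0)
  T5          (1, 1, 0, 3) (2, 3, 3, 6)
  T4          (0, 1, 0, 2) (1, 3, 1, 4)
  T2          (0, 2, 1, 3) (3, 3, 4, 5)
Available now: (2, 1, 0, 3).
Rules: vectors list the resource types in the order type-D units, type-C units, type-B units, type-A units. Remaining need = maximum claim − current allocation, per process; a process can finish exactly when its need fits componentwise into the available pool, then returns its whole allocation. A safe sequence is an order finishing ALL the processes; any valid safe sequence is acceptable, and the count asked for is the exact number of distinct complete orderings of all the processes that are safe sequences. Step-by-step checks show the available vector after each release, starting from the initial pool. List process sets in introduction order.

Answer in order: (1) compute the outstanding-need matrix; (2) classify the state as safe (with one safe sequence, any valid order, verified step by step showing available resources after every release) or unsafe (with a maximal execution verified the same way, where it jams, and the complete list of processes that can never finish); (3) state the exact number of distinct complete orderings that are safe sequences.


(1) Outstanding need per process (order type-D units, type-C units, type-B units, type-A units):
  T1: (2, 6, 4, 10)
  T8: (1, 1, 0, 0)
  T5: (1, 2, 3, 3)
  T4: (1, 2, 1, 2)
  T2: (3, 1, 3, 2)
(2) SAFE, for example via the order T8, T5, T4, T2, T1.
Key observation: the first exact fit in this order is T8 — it needs (1, 1, 0, 0) with (2, 1, 0, 3) free, meeting a requested resource to the last unit.
Verifying each step:
  pool = (2, 1, 0, 3)
  T8: need (1, 1, 0, 0) fits (2, 1, 0, 3); releases (0, 1, 3, 0), pool now (2, 2, 3, 3)
  T5: need (1, 2, 3, 3) fits (2, 2, 3, 3); releases (1, 1, 0, 3), pool now (3, 3, 3, 6)
  T4: need (1, 2, 1, 2) fits (3, 3, 3, 6); releases (0, 1, 0, 2), pool now (3, 4, 3, 8)
  T2: need (3, 1, 3, 2) fits (3, 4, 3, 8); releases (0, 2, 1, 3), pool now (3, 6, 4, 11)
  T1: need (2, 6, 4, 10) fits (3, 6, 4, 11); releases (0, 0, 1, 1), pool now (3, 6, 5, 12)
(3) The exact count: 3 of the possible complete orderings are safe sequences.


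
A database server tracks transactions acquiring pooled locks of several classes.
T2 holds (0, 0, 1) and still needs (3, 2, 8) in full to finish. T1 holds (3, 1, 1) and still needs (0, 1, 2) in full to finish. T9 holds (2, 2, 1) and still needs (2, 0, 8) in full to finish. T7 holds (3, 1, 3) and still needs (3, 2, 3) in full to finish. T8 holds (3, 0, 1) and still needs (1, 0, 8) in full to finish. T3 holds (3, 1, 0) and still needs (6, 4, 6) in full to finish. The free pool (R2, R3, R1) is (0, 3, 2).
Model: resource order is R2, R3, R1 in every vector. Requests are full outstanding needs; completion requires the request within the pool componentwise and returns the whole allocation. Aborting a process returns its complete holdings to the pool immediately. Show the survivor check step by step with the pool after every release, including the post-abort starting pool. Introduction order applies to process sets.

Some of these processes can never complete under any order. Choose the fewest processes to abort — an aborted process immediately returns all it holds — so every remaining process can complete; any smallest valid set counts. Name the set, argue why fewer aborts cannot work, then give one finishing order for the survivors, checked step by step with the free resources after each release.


Abort T9 and T8.
Key observation: the deadlocked T2 becomes finishable only because T9 and T8 released (5, 2, 2); it completes at step 4 below.
No one abort is enough; case by case: T2 alone leaves T9 blocked (short on R1); T1 alone leaves T2 blocked (short on R1); T9 alone leaves T2 blocked (short on R1); T7 alone leaves T2 blocked (short on R1); T8 alone leaves T2 blocked (short on R1); T3 alone leaves T2 blocked (short on R1).
Survivors finish in the order: T1, T7, T3, T2. Walking it through (pool after the aborts first):
  pool = (5, 5, 4)
  T1 needs (0, 1, 2) <= (5, 5, 4) -> finishes; pool += (3, 1, 1) = (8, 6, 5)
  T7 needs (3, 2, 3) <= (8, 6, 5) -> finishes; pool += (3, 1, 3) = (11, 7, 8)
  T3 needs (6, 4, 6) <= (11, 7, 8) -> finishes; pool += (3, 1, 0) = (14, 8, 8)
  T2 needs (3, 2, 8) <= (14, 8, 8) -> finishes; pool += (0, 0, 1) = (14, 8, 9)


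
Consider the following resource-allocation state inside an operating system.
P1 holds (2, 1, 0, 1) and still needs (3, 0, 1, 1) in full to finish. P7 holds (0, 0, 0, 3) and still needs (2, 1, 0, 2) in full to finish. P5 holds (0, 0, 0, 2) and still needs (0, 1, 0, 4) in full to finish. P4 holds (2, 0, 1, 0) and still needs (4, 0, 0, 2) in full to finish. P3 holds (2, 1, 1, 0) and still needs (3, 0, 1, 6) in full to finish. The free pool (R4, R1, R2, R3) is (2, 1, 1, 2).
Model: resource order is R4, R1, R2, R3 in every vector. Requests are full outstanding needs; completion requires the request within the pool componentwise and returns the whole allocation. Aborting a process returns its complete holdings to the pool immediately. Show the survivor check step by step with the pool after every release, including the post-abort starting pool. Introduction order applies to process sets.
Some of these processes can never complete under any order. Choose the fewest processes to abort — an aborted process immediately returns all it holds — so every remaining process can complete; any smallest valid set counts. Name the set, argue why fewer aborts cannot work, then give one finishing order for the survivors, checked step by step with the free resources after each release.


Minimum abort set: P1.
Key observation: the deadlocked P4 becomes finishable only because P1 released (2, 1, 0, 1); it completes at step 1 below.
Why nothing smaller works: aborting no one leaves the state deadlocked as given.
The survivors complete as P4, P7, P5, P3. Check, step by step (starting from the post-abort pool):
  pool = (4, 2, 1, 3)
  run P4 (needs (4, 0, 0, 2), free (4, 2, 1, 3)); after release of (2, 0, 1, 0) the pool is (6, 2, 2, 3)
  run P7 (needs (2, 1, 0, 2), free (6, 2, 2, 3)); after release of (0, 0, 0, 3) the pool is (6, 2, 2, 6)
  run P5 (needs (0, 1, 0, 4), free (6, 2, 2, 6)); after release of (0, 0, 0, 2) the pool is (6, 2, 2, 8)
  run P3 (needs (3, 0, 1, 6), free (6, 2, 2, 8)); after release of (2, 1, 1, 0) the pool is (8, 3, 3, 8)


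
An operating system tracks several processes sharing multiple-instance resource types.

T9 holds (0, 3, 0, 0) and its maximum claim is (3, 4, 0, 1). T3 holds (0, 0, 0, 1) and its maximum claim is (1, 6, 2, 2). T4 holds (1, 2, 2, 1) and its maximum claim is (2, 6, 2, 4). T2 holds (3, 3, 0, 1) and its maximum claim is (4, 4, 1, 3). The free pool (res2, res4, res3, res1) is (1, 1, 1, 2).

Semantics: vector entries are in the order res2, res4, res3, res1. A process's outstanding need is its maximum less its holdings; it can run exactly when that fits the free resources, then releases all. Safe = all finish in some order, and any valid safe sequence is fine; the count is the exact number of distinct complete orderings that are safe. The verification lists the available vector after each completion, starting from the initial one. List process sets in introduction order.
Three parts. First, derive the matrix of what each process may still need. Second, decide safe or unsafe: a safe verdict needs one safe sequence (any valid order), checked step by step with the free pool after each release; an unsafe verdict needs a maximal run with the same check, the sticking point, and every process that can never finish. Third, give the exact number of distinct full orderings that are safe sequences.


(1) Remaining need (order res2, res4, res3, res1):
  T9: (3, 1, 0, 1)
  T3: (1, 6, 2, 1)
  T4: (1, 4, 0, 3)
  T2: (1, 1, 1, 2)
(2) SAFE, for example via the order T2, T9, T4, T3.
Key observation: at T2 the run first touches a limit — (1, 1, 1, 2) against (1, 1, 1, 2), exact on a resource it actually requests.
Verifying each step:
  pool = (1, 1, 1, 2)
  run T2 (needs (1, 1, 1, 2), free (1, 1, 1, 2)); after release of (3, 3, 0, 1) the pool is (4, 4, 1, 3)
  run T9 (needs (3, 1, 0, 1), free (4, 4, 1, 3)); after release of (0, 3, 0, 0) the pool is (4, 7, 1, 3)
  run T4 (needs (1, 4, 0, 3), free (4, 7, 1, 3)); after release of (1, 2, 2, 1) the pool is (5, 9, 3, 4)
  run T3 (needs (1, 6, 2, 1), free (5, 9, 3, 4)); after release of (0, 0, 0, 1) the pool is (5, 9, 3, 5)
(3) The exact count: 3 of the possible complete orderings are safe sequences.


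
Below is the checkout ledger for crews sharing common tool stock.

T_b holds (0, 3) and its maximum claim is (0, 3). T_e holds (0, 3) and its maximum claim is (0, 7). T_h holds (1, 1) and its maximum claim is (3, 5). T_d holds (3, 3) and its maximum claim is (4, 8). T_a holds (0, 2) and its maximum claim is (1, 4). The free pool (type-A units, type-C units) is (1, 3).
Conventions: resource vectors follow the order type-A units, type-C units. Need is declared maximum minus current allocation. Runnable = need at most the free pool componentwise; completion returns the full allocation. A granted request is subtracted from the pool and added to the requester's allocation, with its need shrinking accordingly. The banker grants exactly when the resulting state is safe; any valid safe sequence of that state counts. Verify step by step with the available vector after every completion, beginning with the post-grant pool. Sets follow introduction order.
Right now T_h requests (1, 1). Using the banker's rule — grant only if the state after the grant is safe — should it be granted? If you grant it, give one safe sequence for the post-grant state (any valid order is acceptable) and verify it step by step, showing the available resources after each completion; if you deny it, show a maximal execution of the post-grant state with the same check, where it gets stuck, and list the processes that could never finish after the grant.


DENY. Granting would leave the state unsafe.
Key observation: no order helps: past T_b, T_e, the free pool tops out at (0, 8), below what each blocked process needs in type-A units.
Pretend the grant happened; the run T_b, T_e goes as far as possible. Verifying each step:
  pool = (0, 2)
  run T_b (needs (0, 0), free (0, 2)); after release of (0, 3) the pool is (0, 5)
  run T_e (needs (0, 4), free (0, 5)); after release of (0, 3) the pool is (0, 8)
  blocked: T_h wants (1, 3), pool (0, 8) — not enough type-A units
  blocked: T_d wants (1, 5), pool (0, 8) — not enough type-A units
  blocked: T_a wants (1, 2), pool (0, 8) — not enough type-A units
Processes that could never finish after the grant: T_h, T_d and T_a.
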